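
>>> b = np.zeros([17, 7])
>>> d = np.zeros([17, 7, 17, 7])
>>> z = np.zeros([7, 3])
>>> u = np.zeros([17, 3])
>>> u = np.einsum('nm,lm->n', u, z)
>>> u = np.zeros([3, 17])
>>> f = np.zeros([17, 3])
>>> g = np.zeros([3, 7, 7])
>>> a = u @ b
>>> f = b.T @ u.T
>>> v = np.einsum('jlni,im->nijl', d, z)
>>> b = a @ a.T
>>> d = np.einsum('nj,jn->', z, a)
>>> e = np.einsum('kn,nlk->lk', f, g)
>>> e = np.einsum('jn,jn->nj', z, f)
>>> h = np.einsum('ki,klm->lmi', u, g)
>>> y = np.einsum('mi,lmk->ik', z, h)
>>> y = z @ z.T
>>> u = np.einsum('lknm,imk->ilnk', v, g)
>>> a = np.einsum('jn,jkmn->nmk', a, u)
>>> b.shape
(3, 3)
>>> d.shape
()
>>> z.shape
(7, 3)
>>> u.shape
(3, 17, 17, 7)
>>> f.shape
(7, 3)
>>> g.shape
(3, 7, 7)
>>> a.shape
(7, 17, 17)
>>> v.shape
(17, 7, 17, 7)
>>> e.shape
(3, 7)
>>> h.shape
(7, 7, 17)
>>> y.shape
(7, 7)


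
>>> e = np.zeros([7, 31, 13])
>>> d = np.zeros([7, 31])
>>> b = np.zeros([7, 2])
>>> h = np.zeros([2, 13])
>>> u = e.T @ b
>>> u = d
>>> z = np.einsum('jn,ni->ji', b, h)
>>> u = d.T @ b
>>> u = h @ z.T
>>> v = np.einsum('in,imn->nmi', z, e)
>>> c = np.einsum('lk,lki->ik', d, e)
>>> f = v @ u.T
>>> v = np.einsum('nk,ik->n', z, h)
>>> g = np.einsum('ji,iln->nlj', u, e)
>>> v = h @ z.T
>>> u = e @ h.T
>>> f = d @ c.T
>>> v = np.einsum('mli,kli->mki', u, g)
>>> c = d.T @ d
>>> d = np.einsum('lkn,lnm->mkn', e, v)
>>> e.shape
(7, 31, 13)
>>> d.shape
(2, 31, 13)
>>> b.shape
(7, 2)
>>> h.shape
(2, 13)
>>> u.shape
(7, 31, 2)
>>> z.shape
(7, 13)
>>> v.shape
(7, 13, 2)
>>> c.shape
(31, 31)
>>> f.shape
(7, 13)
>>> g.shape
(13, 31, 2)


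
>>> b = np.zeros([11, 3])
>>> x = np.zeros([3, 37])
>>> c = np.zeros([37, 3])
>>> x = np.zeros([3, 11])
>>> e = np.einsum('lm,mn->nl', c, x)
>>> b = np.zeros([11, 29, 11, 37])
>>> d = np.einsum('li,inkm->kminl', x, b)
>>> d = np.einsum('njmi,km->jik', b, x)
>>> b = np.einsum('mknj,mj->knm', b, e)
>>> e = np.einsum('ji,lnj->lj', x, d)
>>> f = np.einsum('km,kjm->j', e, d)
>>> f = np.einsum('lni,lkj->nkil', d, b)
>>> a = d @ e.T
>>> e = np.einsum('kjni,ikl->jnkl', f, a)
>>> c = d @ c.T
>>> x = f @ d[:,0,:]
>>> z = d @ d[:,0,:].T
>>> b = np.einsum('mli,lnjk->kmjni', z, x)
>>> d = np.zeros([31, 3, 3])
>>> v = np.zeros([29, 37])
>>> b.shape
(3, 29, 3, 11, 29)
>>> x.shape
(37, 11, 3, 3)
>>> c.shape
(29, 37, 37)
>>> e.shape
(11, 3, 37, 29)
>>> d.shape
(31, 3, 3)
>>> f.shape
(37, 11, 3, 29)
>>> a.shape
(29, 37, 29)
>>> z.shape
(29, 37, 29)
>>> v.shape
(29, 37)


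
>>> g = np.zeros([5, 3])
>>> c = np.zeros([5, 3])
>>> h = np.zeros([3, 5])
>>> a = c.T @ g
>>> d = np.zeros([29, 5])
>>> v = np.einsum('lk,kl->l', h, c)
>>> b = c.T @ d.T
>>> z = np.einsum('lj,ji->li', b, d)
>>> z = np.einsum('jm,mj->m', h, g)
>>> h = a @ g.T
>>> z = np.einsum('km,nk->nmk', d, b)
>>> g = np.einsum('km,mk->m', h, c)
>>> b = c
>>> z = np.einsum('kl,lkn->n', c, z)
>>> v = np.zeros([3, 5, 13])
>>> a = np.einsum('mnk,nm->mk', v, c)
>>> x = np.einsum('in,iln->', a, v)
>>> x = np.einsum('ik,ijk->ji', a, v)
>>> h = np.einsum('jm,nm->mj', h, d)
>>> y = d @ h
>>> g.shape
(5,)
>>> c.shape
(5, 3)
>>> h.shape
(5, 3)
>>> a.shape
(3, 13)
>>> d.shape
(29, 5)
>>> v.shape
(3, 5, 13)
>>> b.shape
(5, 3)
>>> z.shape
(29,)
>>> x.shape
(5, 3)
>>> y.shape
(29, 3)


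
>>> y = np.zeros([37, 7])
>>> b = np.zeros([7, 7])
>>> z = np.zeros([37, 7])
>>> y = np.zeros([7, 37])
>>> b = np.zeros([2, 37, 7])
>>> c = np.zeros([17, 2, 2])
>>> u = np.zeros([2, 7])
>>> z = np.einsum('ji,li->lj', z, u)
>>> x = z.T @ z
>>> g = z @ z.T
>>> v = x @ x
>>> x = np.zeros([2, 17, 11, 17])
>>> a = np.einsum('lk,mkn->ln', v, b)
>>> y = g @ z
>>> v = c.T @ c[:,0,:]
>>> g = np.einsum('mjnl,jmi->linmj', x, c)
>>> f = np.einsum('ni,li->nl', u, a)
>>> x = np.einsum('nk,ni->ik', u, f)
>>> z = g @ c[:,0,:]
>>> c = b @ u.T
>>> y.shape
(2, 37)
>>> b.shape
(2, 37, 7)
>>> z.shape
(17, 2, 11, 2, 2)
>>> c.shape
(2, 37, 2)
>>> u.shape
(2, 7)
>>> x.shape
(37, 7)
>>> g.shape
(17, 2, 11, 2, 17)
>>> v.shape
(2, 2, 2)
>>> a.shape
(37, 7)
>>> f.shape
(2, 37)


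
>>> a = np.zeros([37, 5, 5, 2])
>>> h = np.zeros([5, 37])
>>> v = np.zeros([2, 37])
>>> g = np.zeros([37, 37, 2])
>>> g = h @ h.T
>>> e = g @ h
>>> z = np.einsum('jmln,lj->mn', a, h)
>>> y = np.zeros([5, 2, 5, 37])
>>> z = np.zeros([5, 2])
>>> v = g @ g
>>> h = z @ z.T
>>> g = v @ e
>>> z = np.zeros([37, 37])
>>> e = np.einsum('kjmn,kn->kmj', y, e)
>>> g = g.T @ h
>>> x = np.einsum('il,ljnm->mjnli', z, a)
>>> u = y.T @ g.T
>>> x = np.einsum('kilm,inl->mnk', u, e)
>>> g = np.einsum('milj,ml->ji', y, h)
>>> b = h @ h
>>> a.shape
(37, 5, 5, 2)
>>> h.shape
(5, 5)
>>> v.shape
(5, 5)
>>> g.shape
(37, 2)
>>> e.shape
(5, 5, 2)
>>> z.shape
(37, 37)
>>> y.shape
(5, 2, 5, 37)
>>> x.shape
(37, 5, 37)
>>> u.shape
(37, 5, 2, 37)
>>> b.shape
(5, 5)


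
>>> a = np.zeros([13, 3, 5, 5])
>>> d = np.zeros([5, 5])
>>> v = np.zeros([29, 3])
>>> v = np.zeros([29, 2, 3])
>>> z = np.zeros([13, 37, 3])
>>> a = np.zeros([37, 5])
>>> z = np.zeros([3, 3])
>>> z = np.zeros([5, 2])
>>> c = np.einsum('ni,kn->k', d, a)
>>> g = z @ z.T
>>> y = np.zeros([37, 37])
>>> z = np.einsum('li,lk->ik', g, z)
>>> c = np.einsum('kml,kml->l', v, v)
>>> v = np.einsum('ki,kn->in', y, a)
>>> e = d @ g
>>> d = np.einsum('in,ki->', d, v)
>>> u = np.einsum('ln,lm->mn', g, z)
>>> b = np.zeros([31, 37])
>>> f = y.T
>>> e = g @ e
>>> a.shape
(37, 5)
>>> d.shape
()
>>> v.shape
(37, 5)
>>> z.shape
(5, 2)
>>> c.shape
(3,)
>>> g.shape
(5, 5)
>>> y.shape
(37, 37)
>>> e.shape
(5, 5)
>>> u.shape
(2, 5)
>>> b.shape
(31, 37)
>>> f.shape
(37, 37)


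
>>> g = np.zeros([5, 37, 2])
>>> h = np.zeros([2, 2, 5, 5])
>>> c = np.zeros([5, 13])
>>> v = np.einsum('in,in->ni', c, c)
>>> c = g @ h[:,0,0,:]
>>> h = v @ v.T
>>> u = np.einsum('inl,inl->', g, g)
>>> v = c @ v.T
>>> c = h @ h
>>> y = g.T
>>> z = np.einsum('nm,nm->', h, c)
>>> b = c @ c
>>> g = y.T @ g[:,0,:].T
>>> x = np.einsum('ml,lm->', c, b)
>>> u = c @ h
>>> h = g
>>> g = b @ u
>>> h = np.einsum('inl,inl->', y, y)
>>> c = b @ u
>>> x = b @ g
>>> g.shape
(13, 13)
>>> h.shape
()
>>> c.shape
(13, 13)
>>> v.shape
(5, 37, 13)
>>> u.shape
(13, 13)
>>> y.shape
(2, 37, 5)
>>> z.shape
()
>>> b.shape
(13, 13)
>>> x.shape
(13, 13)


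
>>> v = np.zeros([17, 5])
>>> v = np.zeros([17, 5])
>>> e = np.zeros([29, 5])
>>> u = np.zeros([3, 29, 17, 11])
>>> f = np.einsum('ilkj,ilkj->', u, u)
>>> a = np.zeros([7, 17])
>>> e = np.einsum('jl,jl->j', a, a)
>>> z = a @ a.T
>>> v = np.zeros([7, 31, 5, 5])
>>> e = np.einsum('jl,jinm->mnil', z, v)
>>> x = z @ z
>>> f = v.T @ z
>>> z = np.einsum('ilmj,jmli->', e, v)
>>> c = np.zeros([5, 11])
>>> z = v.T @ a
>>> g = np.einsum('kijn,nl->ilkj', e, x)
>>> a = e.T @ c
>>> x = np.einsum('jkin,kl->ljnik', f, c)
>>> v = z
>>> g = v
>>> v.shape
(5, 5, 31, 17)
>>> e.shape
(5, 5, 31, 7)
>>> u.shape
(3, 29, 17, 11)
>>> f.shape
(5, 5, 31, 7)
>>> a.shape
(7, 31, 5, 11)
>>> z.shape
(5, 5, 31, 17)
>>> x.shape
(11, 5, 7, 31, 5)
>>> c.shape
(5, 11)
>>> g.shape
(5, 5, 31, 17)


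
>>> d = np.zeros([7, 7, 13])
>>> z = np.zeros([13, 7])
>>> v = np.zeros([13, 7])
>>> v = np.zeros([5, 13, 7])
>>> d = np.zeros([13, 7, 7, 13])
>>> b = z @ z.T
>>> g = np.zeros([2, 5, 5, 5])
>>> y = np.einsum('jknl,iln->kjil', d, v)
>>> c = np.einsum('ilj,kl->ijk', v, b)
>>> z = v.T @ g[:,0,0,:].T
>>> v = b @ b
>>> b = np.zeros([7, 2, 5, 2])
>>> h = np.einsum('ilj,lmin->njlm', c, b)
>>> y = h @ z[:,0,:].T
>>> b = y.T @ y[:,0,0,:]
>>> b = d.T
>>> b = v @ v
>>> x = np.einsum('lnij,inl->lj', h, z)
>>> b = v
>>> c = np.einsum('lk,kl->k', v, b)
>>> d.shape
(13, 7, 7, 13)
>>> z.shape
(7, 13, 2)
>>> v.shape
(13, 13)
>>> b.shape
(13, 13)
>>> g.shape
(2, 5, 5, 5)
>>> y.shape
(2, 13, 7, 7)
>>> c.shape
(13,)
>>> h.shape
(2, 13, 7, 2)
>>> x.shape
(2, 2)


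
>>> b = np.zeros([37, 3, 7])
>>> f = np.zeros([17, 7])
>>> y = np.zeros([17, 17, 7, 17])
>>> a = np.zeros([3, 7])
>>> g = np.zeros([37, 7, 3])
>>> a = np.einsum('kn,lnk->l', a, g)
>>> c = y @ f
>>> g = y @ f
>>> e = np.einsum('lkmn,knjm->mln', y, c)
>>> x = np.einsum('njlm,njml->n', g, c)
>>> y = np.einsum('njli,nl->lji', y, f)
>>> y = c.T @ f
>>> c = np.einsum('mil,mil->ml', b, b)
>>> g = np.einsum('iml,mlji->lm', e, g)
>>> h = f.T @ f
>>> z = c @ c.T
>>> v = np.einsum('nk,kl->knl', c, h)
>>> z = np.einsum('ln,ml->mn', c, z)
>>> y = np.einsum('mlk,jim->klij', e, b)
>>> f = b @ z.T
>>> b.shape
(37, 3, 7)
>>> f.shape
(37, 3, 37)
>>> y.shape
(17, 17, 3, 37)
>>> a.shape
(37,)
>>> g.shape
(17, 17)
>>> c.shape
(37, 7)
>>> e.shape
(7, 17, 17)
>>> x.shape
(17,)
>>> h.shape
(7, 7)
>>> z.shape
(37, 7)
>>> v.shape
(7, 37, 7)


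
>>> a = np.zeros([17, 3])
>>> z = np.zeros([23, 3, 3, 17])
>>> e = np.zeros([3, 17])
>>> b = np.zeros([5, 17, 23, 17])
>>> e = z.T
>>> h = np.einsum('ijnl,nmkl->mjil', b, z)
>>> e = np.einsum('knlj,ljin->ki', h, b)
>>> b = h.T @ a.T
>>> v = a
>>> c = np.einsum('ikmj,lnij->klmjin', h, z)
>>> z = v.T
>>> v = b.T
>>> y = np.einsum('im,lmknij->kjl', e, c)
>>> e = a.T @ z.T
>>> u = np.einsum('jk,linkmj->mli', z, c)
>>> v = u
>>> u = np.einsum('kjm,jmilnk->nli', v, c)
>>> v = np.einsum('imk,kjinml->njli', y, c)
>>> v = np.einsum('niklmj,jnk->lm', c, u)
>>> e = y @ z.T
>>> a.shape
(17, 3)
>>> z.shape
(3, 17)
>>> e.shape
(5, 3, 3)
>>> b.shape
(17, 5, 17, 17)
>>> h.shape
(3, 17, 5, 17)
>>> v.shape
(17, 3)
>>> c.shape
(17, 23, 5, 17, 3, 3)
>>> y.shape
(5, 3, 17)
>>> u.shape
(3, 17, 5)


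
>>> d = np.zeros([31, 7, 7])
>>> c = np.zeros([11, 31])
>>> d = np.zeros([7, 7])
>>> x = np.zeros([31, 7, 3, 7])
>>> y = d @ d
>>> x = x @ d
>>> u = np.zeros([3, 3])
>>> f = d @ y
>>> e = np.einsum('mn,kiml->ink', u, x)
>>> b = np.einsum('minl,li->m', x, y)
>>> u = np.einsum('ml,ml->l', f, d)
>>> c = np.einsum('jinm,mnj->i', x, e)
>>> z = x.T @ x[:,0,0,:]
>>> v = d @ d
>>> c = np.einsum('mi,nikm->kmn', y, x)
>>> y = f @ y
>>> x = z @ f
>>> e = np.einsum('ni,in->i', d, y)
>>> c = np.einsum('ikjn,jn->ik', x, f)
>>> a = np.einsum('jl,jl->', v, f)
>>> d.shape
(7, 7)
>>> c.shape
(7, 3)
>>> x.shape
(7, 3, 7, 7)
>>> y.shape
(7, 7)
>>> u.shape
(7,)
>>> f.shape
(7, 7)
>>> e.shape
(7,)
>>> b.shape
(31,)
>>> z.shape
(7, 3, 7, 7)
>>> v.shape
(7, 7)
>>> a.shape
()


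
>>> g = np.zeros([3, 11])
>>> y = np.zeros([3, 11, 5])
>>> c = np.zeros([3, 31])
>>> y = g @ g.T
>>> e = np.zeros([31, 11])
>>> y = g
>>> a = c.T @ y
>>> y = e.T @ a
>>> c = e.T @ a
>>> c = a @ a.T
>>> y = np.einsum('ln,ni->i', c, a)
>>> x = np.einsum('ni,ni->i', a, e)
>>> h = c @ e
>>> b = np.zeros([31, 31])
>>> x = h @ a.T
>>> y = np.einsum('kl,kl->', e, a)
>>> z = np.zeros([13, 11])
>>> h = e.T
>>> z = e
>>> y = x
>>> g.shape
(3, 11)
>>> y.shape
(31, 31)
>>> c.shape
(31, 31)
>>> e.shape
(31, 11)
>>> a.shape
(31, 11)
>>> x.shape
(31, 31)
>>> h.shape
(11, 31)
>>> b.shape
(31, 31)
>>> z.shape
(31, 11)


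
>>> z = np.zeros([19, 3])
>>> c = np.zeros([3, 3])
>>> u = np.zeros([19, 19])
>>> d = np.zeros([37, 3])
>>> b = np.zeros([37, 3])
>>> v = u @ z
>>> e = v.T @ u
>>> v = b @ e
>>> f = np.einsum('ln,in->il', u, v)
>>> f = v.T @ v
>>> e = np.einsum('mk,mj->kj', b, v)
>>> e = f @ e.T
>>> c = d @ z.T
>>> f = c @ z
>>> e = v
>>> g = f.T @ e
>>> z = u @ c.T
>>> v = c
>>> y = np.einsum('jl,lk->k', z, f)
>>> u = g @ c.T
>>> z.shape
(19, 37)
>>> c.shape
(37, 19)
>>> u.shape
(3, 37)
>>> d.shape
(37, 3)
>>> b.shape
(37, 3)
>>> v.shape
(37, 19)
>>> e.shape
(37, 19)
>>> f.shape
(37, 3)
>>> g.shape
(3, 19)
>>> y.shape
(3,)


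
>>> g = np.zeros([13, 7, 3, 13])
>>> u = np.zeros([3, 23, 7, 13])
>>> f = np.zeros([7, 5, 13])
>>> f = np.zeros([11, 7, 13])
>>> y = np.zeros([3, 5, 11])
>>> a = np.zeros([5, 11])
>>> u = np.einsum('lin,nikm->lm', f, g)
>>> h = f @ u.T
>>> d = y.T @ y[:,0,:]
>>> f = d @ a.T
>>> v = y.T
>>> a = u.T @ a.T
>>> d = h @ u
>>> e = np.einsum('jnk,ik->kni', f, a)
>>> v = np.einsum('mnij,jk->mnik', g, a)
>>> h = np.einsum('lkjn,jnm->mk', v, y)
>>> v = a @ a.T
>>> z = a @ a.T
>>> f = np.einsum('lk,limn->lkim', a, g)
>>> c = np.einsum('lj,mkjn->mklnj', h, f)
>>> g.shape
(13, 7, 3, 13)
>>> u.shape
(11, 13)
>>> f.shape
(13, 5, 7, 3)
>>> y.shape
(3, 5, 11)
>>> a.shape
(13, 5)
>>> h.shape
(11, 7)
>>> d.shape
(11, 7, 13)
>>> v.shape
(13, 13)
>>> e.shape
(5, 5, 13)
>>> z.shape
(13, 13)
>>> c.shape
(13, 5, 11, 3, 7)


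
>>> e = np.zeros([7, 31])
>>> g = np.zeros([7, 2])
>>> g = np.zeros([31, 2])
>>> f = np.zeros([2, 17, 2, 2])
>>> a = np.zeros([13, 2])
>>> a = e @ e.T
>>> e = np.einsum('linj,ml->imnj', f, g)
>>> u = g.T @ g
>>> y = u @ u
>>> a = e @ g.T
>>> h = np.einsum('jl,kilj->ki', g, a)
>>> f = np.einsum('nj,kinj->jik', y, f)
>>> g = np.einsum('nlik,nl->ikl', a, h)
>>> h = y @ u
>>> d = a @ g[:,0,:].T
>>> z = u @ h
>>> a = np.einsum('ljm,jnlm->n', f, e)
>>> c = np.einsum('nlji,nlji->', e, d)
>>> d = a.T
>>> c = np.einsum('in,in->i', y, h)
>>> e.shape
(17, 31, 2, 2)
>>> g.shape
(2, 31, 31)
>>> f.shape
(2, 17, 2)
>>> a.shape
(31,)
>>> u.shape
(2, 2)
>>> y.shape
(2, 2)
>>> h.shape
(2, 2)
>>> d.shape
(31,)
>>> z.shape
(2, 2)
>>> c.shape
(2,)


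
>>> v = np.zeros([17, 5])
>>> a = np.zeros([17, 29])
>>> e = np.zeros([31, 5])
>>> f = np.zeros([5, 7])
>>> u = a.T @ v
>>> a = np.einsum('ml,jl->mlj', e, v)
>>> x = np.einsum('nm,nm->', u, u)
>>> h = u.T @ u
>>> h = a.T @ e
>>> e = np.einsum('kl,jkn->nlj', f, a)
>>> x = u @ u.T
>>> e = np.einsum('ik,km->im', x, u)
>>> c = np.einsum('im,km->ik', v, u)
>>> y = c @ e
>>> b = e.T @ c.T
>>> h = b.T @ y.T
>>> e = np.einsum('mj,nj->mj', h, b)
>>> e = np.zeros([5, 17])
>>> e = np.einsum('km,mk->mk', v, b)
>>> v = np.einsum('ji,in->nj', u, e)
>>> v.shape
(17, 29)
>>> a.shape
(31, 5, 17)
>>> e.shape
(5, 17)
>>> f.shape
(5, 7)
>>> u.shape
(29, 5)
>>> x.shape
(29, 29)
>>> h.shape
(17, 17)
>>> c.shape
(17, 29)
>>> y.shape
(17, 5)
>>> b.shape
(5, 17)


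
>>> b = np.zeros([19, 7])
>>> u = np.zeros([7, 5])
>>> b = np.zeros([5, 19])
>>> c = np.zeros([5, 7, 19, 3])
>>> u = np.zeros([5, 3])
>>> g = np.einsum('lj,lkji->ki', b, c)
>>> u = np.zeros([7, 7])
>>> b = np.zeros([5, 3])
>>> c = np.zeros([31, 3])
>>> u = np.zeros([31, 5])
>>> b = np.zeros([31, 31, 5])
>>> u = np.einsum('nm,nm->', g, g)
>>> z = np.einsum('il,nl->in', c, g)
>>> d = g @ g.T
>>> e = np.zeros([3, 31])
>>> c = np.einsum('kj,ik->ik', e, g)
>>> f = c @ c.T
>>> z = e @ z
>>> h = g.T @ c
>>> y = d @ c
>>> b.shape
(31, 31, 5)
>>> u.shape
()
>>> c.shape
(7, 3)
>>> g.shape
(7, 3)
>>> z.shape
(3, 7)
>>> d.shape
(7, 7)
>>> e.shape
(3, 31)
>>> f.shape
(7, 7)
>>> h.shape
(3, 3)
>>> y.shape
(7, 3)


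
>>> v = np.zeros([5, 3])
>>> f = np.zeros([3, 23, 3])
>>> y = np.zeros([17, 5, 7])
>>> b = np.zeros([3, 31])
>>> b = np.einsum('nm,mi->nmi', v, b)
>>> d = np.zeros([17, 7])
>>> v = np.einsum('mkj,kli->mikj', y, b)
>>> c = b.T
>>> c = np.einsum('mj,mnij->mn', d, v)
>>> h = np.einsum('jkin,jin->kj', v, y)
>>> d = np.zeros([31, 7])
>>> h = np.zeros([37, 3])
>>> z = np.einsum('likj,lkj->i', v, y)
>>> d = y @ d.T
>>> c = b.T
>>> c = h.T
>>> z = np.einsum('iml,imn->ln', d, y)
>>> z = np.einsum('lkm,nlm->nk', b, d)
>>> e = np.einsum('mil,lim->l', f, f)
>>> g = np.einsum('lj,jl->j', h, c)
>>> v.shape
(17, 31, 5, 7)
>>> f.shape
(3, 23, 3)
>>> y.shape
(17, 5, 7)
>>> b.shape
(5, 3, 31)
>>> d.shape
(17, 5, 31)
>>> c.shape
(3, 37)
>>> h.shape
(37, 3)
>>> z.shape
(17, 3)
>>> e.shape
(3,)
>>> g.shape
(3,)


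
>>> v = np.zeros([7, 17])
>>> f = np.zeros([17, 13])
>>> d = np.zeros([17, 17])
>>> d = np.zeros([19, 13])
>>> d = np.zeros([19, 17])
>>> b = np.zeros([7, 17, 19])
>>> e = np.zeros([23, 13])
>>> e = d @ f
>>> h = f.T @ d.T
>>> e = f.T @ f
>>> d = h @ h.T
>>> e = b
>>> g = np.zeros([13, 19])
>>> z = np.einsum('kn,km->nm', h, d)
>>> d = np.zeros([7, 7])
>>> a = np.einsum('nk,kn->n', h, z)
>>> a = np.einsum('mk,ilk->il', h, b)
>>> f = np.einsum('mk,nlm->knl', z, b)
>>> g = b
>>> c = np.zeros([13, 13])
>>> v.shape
(7, 17)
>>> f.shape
(13, 7, 17)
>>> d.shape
(7, 7)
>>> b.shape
(7, 17, 19)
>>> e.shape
(7, 17, 19)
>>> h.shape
(13, 19)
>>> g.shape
(7, 17, 19)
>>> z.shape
(19, 13)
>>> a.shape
(7, 17)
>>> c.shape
(13, 13)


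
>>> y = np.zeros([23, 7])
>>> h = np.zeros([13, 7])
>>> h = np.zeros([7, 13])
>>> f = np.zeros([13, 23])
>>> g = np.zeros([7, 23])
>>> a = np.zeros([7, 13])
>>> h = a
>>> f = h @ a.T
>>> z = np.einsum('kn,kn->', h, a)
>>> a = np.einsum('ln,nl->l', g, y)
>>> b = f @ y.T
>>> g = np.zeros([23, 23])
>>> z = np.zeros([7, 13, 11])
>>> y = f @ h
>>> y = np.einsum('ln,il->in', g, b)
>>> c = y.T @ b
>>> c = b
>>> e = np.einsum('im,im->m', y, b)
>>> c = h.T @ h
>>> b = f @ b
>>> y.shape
(7, 23)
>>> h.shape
(7, 13)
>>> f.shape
(7, 7)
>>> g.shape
(23, 23)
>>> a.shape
(7,)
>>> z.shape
(7, 13, 11)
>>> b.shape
(7, 23)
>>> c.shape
(13, 13)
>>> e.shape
(23,)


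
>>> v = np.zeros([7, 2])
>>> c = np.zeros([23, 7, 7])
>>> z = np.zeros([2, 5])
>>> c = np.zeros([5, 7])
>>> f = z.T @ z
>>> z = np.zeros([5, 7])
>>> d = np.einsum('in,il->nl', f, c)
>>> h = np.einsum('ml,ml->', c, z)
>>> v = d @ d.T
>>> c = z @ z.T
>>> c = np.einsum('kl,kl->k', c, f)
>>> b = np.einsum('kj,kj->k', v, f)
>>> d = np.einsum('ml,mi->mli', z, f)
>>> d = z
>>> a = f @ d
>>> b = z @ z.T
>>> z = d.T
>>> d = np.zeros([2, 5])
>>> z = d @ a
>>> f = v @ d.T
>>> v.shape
(5, 5)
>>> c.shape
(5,)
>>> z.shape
(2, 7)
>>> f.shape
(5, 2)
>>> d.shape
(2, 5)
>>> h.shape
()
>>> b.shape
(5, 5)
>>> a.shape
(5, 7)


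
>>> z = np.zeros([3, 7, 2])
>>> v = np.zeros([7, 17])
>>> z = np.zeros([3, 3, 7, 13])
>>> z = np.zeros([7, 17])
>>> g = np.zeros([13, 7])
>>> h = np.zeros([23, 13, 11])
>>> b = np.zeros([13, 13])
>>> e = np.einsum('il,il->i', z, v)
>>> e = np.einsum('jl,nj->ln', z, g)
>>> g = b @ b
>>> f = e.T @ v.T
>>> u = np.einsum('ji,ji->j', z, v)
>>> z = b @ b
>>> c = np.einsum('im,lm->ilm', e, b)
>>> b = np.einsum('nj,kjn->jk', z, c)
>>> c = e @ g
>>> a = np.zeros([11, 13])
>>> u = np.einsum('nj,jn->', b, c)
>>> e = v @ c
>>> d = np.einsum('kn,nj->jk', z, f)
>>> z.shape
(13, 13)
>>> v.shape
(7, 17)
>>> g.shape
(13, 13)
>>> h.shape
(23, 13, 11)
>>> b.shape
(13, 17)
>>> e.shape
(7, 13)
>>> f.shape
(13, 7)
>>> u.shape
()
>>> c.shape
(17, 13)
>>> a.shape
(11, 13)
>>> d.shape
(7, 13)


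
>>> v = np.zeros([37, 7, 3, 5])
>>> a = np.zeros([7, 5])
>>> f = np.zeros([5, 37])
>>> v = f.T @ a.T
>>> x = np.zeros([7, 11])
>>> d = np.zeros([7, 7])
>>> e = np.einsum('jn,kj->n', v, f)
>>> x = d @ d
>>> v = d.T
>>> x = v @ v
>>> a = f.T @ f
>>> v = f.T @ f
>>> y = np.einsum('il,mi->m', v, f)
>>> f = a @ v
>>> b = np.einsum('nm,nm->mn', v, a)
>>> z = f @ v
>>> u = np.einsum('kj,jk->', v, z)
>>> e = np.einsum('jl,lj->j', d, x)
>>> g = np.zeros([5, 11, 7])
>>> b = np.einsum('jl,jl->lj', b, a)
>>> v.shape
(37, 37)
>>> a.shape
(37, 37)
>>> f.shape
(37, 37)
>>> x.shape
(7, 7)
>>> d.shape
(7, 7)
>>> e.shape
(7,)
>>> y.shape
(5,)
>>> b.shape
(37, 37)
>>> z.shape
(37, 37)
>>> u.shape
()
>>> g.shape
(5, 11, 7)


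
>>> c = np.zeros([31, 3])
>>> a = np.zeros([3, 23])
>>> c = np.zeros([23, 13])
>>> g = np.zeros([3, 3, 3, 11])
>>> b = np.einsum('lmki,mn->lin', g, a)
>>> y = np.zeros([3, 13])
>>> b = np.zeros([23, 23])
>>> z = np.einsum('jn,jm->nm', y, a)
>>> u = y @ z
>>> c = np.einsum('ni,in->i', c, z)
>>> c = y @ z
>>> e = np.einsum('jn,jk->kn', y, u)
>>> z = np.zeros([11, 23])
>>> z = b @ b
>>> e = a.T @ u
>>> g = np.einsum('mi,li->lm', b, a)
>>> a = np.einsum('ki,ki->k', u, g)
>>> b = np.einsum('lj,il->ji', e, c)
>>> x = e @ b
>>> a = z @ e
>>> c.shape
(3, 23)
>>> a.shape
(23, 23)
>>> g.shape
(3, 23)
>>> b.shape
(23, 3)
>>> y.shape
(3, 13)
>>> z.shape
(23, 23)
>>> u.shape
(3, 23)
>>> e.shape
(23, 23)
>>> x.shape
(23, 3)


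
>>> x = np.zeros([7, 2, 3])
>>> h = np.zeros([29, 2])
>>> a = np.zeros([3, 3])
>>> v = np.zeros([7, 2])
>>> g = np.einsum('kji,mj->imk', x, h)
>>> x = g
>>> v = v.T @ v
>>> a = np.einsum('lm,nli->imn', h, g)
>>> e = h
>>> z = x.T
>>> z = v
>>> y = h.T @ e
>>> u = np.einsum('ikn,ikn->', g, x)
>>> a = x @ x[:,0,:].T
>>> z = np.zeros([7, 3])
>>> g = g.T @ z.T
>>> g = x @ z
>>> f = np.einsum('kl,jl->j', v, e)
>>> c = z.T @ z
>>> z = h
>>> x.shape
(3, 29, 7)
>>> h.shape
(29, 2)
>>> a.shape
(3, 29, 3)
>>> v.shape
(2, 2)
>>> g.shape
(3, 29, 3)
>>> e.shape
(29, 2)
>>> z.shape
(29, 2)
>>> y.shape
(2, 2)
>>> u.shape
()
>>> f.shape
(29,)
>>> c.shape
(3, 3)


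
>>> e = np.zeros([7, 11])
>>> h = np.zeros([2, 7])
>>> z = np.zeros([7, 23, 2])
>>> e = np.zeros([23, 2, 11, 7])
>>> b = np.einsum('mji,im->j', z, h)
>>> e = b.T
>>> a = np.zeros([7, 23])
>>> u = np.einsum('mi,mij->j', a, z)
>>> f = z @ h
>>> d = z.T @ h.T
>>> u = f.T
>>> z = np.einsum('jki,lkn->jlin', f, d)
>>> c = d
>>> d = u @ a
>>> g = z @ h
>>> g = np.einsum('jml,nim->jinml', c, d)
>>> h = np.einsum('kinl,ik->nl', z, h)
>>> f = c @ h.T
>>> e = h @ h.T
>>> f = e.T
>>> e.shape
(7, 7)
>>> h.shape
(7, 2)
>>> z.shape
(7, 2, 7, 2)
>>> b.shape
(23,)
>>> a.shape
(7, 23)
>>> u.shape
(7, 23, 7)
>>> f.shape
(7, 7)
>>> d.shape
(7, 23, 23)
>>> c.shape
(2, 23, 2)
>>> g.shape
(2, 23, 7, 23, 2)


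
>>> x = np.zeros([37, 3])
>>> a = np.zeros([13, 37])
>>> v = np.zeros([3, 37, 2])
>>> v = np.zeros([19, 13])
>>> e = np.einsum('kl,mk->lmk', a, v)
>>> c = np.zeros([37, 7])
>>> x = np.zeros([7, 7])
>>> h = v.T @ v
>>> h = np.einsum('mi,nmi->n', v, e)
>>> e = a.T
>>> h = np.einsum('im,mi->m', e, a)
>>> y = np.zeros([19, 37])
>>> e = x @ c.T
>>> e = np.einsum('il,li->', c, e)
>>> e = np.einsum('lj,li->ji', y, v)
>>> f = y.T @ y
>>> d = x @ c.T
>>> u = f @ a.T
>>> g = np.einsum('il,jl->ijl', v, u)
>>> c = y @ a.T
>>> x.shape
(7, 7)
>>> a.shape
(13, 37)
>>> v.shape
(19, 13)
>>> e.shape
(37, 13)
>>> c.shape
(19, 13)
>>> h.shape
(13,)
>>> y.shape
(19, 37)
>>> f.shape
(37, 37)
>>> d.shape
(7, 37)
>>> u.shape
(37, 13)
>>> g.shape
(19, 37, 13)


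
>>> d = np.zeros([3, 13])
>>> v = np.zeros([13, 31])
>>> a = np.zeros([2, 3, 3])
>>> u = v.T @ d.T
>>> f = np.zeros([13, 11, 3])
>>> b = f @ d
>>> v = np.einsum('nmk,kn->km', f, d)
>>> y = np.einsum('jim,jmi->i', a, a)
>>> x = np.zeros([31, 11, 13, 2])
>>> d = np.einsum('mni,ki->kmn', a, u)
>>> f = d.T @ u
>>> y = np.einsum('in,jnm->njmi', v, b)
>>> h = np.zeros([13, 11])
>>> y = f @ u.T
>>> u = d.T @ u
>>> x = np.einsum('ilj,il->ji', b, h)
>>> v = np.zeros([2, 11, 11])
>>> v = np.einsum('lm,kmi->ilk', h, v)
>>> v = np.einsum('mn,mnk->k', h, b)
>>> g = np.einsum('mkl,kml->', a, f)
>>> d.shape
(31, 2, 3)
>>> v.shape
(13,)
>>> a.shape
(2, 3, 3)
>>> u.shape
(3, 2, 3)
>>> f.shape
(3, 2, 3)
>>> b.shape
(13, 11, 13)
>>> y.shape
(3, 2, 31)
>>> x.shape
(13, 13)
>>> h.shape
(13, 11)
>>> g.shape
()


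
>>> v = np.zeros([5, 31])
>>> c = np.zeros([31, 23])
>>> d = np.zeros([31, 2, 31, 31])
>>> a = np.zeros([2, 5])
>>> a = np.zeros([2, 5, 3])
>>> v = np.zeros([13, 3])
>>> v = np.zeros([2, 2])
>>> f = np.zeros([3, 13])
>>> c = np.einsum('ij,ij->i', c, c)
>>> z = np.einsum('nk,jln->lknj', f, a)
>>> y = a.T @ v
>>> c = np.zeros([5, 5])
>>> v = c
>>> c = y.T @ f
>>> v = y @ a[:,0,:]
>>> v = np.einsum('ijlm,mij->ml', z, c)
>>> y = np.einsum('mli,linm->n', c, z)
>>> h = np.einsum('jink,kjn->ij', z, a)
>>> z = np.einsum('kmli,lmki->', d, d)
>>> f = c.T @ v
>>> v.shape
(2, 3)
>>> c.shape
(2, 5, 13)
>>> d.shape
(31, 2, 31, 31)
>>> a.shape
(2, 5, 3)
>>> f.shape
(13, 5, 3)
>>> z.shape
()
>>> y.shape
(3,)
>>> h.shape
(13, 5)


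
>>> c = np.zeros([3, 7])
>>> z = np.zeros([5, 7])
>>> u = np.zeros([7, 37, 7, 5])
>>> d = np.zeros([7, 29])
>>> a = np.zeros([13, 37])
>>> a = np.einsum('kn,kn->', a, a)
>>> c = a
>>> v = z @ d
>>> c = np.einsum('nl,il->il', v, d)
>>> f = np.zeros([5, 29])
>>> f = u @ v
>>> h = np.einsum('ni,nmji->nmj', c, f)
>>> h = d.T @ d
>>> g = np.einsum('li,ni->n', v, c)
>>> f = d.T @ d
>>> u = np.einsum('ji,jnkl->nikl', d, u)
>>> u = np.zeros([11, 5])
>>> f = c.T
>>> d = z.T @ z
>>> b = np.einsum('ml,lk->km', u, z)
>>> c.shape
(7, 29)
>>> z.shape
(5, 7)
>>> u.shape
(11, 5)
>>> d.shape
(7, 7)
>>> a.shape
()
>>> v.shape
(5, 29)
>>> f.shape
(29, 7)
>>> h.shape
(29, 29)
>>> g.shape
(7,)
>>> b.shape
(7, 11)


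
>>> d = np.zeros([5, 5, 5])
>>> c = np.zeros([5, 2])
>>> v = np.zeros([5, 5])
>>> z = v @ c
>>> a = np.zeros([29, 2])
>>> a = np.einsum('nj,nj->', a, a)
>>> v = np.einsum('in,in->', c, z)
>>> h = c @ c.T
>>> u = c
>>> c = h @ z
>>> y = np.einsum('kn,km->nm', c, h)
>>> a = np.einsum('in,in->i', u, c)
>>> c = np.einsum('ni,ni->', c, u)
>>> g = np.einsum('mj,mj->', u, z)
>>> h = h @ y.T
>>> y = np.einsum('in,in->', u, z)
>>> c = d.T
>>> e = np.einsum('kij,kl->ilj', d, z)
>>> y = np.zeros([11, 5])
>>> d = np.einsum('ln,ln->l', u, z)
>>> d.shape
(5,)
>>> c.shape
(5, 5, 5)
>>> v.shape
()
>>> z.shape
(5, 2)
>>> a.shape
(5,)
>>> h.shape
(5, 2)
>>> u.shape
(5, 2)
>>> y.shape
(11, 5)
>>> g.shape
()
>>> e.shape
(5, 2, 5)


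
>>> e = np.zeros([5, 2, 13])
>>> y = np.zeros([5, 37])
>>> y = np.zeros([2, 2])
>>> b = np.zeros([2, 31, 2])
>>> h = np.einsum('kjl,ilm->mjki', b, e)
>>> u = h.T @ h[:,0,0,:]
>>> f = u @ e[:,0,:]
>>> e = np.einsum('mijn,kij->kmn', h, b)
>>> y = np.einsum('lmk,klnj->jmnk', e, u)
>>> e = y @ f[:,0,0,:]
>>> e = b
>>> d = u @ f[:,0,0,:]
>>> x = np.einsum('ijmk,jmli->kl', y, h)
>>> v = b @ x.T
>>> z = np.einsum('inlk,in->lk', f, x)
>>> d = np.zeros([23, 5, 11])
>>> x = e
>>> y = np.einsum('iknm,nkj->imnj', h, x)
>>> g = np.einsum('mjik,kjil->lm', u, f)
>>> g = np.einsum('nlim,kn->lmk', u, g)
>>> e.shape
(2, 31, 2)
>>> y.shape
(13, 5, 2, 2)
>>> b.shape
(2, 31, 2)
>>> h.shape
(13, 31, 2, 5)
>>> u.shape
(5, 2, 31, 5)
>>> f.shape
(5, 2, 31, 13)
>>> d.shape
(23, 5, 11)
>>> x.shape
(2, 31, 2)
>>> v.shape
(2, 31, 5)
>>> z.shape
(31, 13)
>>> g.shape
(2, 5, 13)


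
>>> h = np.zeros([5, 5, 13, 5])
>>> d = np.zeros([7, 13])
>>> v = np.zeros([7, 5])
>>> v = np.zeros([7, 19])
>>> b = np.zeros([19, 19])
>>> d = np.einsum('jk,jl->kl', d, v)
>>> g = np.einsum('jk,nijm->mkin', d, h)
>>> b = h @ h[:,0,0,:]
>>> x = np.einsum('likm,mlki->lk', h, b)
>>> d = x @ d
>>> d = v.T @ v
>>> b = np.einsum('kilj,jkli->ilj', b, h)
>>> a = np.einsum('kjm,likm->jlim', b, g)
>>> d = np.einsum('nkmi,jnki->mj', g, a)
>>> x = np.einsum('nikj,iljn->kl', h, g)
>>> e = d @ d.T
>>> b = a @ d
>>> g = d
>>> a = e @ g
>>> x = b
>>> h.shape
(5, 5, 13, 5)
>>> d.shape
(5, 13)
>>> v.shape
(7, 19)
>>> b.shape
(13, 5, 19, 13)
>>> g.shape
(5, 13)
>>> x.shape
(13, 5, 19, 13)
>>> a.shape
(5, 13)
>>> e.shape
(5, 5)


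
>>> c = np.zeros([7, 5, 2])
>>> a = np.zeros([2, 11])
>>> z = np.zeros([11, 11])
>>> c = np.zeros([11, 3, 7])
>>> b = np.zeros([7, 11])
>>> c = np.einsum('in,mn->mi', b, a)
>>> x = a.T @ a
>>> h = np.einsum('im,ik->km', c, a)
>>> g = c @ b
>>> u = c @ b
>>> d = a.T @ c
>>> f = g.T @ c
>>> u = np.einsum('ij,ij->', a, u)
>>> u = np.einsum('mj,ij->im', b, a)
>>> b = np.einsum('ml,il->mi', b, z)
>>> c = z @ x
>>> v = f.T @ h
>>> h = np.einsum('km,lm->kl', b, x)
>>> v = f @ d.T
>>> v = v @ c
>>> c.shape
(11, 11)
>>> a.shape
(2, 11)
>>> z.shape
(11, 11)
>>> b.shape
(7, 11)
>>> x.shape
(11, 11)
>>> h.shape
(7, 11)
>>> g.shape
(2, 11)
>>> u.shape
(2, 7)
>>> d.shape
(11, 7)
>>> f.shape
(11, 7)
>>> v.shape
(11, 11)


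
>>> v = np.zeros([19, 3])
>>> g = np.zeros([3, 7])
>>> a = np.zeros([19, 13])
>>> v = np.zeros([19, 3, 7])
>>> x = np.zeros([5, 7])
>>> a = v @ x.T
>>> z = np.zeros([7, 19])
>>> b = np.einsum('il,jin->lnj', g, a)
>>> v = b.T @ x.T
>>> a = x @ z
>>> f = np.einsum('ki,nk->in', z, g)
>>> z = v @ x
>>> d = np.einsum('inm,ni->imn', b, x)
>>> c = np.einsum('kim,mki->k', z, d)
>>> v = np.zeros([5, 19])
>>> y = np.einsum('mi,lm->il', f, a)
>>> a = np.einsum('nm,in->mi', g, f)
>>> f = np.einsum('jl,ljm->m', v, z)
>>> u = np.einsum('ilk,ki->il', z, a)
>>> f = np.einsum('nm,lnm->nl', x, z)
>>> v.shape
(5, 19)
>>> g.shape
(3, 7)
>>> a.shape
(7, 19)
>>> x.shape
(5, 7)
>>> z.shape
(19, 5, 7)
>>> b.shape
(7, 5, 19)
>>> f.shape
(5, 19)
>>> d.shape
(7, 19, 5)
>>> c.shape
(19,)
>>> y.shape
(3, 5)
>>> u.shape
(19, 5)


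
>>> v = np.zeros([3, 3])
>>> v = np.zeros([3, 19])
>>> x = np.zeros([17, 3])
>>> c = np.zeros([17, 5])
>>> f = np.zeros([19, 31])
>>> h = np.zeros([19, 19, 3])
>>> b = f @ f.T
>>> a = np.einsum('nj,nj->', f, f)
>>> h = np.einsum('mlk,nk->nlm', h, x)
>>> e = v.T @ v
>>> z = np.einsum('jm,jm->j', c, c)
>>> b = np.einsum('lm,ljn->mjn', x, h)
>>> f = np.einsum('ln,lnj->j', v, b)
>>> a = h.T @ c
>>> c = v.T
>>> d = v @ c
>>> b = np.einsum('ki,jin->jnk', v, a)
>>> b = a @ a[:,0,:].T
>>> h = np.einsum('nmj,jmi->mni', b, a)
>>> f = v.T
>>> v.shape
(3, 19)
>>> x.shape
(17, 3)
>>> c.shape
(19, 3)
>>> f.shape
(19, 3)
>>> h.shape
(19, 19, 5)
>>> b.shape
(19, 19, 19)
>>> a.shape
(19, 19, 5)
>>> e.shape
(19, 19)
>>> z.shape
(17,)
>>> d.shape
(3, 3)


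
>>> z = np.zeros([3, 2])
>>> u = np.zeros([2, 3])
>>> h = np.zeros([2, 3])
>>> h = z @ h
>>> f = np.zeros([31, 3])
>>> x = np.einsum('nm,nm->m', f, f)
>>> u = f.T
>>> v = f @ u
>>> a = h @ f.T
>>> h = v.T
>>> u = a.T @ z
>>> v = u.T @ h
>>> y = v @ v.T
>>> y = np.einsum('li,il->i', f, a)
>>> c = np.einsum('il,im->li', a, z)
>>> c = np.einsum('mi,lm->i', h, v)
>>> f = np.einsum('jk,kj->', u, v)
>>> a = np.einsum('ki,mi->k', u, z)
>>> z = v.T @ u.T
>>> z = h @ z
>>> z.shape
(31, 31)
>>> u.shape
(31, 2)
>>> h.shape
(31, 31)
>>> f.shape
()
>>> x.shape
(3,)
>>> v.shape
(2, 31)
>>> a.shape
(31,)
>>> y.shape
(3,)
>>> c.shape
(31,)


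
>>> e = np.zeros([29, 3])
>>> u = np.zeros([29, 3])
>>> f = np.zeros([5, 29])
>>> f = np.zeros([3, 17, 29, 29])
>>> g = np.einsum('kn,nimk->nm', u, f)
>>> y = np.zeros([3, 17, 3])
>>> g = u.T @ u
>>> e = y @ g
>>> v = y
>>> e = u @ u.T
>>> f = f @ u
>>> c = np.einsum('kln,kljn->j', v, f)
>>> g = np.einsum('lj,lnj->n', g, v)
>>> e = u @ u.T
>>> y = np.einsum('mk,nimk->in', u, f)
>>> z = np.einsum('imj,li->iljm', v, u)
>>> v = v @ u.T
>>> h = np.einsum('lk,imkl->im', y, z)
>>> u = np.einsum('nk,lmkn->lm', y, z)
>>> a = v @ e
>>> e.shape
(29, 29)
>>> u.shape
(3, 29)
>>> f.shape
(3, 17, 29, 3)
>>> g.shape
(17,)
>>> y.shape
(17, 3)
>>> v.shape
(3, 17, 29)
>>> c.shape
(29,)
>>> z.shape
(3, 29, 3, 17)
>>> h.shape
(3, 29)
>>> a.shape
(3, 17, 29)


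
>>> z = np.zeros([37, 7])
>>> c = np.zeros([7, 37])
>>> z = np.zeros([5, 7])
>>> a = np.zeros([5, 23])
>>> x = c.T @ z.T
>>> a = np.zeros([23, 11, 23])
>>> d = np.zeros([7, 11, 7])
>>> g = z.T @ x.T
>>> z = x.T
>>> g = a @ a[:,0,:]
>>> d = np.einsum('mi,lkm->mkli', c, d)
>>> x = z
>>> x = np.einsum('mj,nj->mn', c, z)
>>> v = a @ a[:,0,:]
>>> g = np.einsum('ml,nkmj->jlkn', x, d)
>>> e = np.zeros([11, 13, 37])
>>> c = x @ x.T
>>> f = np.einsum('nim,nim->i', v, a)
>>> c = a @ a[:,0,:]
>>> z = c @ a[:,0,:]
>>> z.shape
(23, 11, 23)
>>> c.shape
(23, 11, 23)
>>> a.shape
(23, 11, 23)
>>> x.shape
(7, 5)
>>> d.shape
(7, 11, 7, 37)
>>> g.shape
(37, 5, 11, 7)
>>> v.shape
(23, 11, 23)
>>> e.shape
(11, 13, 37)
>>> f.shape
(11,)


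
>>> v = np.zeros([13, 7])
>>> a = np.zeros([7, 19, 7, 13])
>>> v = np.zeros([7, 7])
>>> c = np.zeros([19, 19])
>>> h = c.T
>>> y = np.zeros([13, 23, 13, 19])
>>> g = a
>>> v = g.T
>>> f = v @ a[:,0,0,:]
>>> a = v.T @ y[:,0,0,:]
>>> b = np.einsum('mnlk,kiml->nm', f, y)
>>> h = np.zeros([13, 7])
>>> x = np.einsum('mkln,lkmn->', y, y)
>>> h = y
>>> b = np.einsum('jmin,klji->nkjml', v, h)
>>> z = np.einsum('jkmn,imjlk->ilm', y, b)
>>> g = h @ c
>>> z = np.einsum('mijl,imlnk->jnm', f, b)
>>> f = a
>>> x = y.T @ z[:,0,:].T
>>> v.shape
(13, 7, 19, 7)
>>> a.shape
(7, 19, 7, 19)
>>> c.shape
(19, 19)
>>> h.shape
(13, 23, 13, 19)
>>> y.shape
(13, 23, 13, 19)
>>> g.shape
(13, 23, 13, 19)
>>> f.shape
(7, 19, 7, 19)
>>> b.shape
(7, 13, 13, 7, 23)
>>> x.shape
(19, 13, 23, 19)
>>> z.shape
(19, 7, 13)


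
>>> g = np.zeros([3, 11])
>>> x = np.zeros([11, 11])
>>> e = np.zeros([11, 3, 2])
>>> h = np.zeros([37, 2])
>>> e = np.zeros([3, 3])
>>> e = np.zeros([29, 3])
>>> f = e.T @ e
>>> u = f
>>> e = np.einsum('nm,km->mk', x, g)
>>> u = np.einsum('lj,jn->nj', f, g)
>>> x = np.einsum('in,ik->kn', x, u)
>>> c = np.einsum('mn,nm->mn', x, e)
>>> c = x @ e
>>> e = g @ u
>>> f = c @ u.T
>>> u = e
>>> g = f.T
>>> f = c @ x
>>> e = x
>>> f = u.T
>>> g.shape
(11, 3)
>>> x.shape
(3, 11)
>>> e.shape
(3, 11)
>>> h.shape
(37, 2)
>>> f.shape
(3, 3)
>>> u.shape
(3, 3)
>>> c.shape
(3, 3)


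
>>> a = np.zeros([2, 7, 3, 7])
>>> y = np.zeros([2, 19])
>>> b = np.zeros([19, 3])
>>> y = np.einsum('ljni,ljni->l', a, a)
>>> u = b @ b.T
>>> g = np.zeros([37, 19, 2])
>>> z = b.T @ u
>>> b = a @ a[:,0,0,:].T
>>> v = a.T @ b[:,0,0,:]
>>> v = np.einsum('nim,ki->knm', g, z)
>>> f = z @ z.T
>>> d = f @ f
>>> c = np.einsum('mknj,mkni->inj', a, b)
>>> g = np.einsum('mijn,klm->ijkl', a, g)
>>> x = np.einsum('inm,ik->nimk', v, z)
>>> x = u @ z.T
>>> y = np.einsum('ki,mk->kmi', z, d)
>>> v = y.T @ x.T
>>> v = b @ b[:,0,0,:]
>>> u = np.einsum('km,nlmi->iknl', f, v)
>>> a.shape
(2, 7, 3, 7)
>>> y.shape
(3, 3, 19)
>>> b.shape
(2, 7, 3, 2)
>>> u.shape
(2, 3, 2, 7)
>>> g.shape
(7, 3, 37, 19)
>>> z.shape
(3, 19)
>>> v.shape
(2, 7, 3, 2)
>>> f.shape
(3, 3)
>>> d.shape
(3, 3)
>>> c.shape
(2, 3, 7)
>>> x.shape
(19, 3)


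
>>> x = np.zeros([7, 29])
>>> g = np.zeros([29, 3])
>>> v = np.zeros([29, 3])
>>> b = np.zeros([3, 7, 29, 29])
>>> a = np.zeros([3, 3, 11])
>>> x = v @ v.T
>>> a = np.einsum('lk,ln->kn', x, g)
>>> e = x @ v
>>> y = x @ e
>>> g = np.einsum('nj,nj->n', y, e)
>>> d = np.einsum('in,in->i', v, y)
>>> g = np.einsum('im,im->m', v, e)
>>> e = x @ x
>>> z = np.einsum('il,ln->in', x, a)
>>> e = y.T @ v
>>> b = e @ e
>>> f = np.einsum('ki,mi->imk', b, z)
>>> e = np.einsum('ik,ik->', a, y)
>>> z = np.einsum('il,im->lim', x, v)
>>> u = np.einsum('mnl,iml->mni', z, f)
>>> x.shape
(29, 29)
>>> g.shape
(3,)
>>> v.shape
(29, 3)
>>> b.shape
(3, 3)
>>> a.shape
(29, 3)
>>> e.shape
()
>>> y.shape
(29, 3)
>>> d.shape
(29,)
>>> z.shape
(29, 29, 3)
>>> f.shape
(3, 29, 3)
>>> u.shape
(29, 29, 3)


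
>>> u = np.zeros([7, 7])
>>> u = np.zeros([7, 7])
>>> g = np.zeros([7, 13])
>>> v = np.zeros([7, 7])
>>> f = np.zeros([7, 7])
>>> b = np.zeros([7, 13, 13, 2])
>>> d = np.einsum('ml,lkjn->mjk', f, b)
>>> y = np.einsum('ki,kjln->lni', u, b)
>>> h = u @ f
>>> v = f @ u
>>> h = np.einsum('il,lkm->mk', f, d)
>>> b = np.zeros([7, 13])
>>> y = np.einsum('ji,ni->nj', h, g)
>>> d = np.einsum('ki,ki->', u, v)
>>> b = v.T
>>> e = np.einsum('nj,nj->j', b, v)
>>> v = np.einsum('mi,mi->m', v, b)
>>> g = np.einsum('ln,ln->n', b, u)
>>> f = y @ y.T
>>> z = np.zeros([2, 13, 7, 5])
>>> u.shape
(7, 7)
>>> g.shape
(7,)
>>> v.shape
(7,)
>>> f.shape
(7, 7)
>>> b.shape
(7, 7)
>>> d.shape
()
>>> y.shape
(7, 13)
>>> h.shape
(13, 13)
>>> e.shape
(7,)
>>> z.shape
(2, 13, 7, 5)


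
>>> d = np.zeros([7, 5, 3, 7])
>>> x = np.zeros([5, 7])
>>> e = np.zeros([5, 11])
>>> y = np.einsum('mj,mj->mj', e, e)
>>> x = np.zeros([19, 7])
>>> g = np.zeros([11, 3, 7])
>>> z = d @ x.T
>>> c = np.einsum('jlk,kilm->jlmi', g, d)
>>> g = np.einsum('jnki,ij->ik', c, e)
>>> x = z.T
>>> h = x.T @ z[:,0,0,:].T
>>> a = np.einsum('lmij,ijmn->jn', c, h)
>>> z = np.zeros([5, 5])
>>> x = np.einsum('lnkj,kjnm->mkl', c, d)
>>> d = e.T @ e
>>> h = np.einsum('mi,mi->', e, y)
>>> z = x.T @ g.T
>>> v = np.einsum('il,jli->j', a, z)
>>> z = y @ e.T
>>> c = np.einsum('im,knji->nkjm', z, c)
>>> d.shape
(11, 11)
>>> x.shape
(7, 7, 11)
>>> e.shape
(5, 11)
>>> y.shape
(5, 11)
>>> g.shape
(5, 7)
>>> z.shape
(5, 5)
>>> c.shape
(3, 11, 7, 5)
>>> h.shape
()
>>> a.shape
(5, 7)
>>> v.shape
(11,)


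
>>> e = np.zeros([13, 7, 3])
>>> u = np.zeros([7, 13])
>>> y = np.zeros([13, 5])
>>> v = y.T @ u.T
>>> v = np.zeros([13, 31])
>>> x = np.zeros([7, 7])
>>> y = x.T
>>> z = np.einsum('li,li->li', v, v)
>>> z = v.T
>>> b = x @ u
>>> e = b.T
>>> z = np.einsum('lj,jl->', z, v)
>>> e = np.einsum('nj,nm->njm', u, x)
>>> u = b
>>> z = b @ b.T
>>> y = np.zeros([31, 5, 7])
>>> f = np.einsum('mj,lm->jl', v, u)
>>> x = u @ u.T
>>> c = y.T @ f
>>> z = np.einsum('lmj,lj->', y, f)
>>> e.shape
(7, 13, 7)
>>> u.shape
(7, 13)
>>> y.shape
(31, 5, 7)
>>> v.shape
(13, 31)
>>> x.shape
(7, 7)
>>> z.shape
()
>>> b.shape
(7, 13)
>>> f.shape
(31, 7)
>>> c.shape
(7, 5, 7)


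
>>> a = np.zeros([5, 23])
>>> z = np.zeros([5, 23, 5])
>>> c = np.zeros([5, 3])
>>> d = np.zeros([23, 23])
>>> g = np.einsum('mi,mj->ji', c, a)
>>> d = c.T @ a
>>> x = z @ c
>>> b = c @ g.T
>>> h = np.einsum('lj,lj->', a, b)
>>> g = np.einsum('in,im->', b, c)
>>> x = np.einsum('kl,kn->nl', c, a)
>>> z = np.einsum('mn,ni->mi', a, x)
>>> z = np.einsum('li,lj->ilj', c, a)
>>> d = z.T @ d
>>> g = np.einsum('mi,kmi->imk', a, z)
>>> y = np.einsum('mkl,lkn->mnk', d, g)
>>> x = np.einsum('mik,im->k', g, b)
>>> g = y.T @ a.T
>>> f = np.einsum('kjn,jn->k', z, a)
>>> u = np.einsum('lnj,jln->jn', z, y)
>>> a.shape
(5, 23)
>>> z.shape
(3, 5, 23)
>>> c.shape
(5, 3)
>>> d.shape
(23, 5, 23)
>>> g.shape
(5, 3, 5)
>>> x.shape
(3,)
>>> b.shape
(5, 23)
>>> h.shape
()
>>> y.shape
(23, 3, 5)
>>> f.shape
(3,)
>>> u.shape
(23, 5)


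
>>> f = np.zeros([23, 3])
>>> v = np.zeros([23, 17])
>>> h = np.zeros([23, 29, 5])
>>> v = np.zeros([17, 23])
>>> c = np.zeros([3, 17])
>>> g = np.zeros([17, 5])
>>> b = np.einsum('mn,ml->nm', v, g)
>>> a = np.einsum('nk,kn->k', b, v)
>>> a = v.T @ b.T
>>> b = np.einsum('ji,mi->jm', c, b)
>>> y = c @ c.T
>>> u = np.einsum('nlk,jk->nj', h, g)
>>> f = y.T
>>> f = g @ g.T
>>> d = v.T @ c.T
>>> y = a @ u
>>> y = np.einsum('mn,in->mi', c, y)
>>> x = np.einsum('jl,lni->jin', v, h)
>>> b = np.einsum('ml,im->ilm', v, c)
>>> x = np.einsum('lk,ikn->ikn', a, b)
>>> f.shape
(17, 17)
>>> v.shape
(17, 23)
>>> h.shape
(23, 29, 5)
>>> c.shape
(3, 17)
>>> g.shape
(17, 5)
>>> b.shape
(3, 23, 17)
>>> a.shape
(23, 23)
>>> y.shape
(3, 23)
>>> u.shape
(23, 17)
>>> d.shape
(23, 3)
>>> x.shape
(3, 23, 17)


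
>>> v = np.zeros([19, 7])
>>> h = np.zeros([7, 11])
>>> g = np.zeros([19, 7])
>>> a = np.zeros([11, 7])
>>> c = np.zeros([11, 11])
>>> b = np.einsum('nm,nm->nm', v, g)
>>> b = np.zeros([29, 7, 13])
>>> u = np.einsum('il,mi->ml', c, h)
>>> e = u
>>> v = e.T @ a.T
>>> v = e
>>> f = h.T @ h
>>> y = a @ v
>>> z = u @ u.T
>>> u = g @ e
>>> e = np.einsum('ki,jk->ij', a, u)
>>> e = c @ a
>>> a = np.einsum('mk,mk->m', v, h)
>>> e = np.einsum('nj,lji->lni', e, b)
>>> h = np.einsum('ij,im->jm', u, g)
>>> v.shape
(7, 11)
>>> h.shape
(11, 7)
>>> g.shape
(19, 7)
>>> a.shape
(7,)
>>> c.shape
(11, 11)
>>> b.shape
(29, 7, 13)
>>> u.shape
(19, 11)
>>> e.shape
(29, 11, 13)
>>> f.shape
(11, 11)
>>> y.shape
(11, 11)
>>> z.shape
(7, 7)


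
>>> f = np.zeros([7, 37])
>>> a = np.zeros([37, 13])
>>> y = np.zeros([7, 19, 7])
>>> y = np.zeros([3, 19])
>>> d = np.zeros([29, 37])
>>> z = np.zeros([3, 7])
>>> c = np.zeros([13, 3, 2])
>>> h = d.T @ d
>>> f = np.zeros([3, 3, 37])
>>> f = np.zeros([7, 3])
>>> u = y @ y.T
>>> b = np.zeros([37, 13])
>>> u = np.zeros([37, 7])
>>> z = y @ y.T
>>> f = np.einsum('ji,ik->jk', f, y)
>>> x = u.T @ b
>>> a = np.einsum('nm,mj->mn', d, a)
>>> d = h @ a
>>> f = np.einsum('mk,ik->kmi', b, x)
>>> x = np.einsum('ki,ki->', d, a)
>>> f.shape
(13, 37, 7)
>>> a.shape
(37, 29)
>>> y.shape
(3, 19)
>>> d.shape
(37, 29)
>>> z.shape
(3, 3)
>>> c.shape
(13, 3, 2)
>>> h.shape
(37, 37)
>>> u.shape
(37, 7)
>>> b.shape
(37, 13)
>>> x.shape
()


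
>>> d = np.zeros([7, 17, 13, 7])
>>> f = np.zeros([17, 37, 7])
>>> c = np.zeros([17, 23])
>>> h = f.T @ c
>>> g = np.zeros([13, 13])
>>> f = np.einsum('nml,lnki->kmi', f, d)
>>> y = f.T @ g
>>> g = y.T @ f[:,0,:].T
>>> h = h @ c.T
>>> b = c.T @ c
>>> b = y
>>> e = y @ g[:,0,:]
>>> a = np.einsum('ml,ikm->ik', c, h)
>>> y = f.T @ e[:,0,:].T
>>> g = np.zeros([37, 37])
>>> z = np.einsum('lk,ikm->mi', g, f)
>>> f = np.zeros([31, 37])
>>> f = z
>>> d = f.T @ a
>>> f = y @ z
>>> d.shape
(13, 37)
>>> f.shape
(7, 37, 13)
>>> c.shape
(17, 23)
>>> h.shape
(7, 37, 17)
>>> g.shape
(37, 37)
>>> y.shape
(7, 37, 7)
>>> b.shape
(7, 37, 13)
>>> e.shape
(7, 37, 13)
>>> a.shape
(7, 37)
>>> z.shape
(7, 13)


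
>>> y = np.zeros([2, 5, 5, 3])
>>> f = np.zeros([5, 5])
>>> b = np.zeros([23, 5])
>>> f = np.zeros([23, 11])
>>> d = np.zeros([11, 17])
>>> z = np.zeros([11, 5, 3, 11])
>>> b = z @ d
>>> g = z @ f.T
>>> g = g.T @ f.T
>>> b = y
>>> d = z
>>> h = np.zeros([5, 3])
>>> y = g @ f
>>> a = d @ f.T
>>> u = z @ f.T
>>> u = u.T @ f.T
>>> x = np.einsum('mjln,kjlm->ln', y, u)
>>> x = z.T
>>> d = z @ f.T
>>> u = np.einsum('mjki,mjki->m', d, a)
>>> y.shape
(23, 3, 5, 11)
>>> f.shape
(23, 11)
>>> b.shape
(2, 5, 5, 3)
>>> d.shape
(11, 5, 3, 23)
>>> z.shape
(11, 5, 3, 11)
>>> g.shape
(23, 3, 5, 23)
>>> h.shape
(5, 3)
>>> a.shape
(11, 5, 3, 23)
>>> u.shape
(11,)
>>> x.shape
(11, 3, 5, 11)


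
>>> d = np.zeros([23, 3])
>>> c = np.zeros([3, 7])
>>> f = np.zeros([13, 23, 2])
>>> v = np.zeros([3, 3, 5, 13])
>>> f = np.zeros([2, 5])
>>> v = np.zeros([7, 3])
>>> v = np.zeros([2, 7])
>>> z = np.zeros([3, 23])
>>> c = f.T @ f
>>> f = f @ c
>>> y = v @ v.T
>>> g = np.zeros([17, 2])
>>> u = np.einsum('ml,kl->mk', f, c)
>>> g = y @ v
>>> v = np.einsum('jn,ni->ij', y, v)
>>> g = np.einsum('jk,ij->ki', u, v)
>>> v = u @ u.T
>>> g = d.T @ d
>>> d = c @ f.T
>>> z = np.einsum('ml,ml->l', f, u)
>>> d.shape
(5, 2)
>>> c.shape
(5, 5)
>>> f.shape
(2, 5)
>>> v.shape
(2, 2)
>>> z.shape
(5,)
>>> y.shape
(2, 2)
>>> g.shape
(3, 3)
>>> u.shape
(2, 5)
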